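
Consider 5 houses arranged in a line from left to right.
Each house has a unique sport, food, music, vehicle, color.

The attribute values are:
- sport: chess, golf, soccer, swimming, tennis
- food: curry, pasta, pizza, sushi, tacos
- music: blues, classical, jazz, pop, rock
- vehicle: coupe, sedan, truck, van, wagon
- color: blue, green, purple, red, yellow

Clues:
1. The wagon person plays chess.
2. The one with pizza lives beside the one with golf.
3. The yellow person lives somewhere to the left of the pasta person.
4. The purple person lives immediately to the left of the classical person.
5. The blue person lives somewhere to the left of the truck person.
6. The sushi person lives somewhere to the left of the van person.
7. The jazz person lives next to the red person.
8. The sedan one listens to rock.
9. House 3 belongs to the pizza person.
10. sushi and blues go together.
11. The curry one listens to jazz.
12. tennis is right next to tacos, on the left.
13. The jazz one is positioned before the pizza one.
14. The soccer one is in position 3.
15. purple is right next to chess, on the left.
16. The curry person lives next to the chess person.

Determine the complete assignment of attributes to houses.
Solution:

House | Sport | Food | Music | Vehicle | Color
----------------------------------------------
  1   | tennis | curry | jazz | coupe | purple
  2   | chess | tacos | classical | wagon | red
  3   | soccer | pizza | rock | sedan | blue
  4   | golf | sushi | blues | truck | yellow
  5   | swimming | pasta | pop | van | green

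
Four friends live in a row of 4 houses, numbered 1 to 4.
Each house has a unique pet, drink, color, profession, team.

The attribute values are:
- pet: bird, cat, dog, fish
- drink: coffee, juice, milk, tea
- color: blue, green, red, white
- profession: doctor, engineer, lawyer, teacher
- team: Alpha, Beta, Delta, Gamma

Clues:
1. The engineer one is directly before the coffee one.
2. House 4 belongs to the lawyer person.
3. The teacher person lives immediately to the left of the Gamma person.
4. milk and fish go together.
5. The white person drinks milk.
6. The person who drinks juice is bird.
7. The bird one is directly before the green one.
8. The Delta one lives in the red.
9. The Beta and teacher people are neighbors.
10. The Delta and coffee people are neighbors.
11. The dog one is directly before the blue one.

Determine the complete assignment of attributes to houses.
Solution:

House | Pet | Drink | Color | Profession | Team
-----------------------------------------------
  1   | bird | juice | red | engineer | Delta
  2   | dog | coffee | green | doctor | Beta
  3   | cat | tea | blue | teacher | Alpha
  4   | fish | milk | white | lawyer | Gamma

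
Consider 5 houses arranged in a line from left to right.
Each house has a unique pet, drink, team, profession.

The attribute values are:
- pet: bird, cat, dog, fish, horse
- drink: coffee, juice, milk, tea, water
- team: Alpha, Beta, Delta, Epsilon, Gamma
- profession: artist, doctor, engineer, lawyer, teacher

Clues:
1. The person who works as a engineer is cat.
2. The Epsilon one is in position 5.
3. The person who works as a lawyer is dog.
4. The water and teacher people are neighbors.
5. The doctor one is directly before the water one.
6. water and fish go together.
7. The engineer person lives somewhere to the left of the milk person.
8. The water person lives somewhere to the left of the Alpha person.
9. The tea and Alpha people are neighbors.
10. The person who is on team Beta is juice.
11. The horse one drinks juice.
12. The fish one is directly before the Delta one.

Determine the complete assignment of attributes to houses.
Solution:

House | Pet | Drink | Team | Profession
---------------------------------------
  1   | horse | juice | Beta | doctor
  2   | fish | water | Gamma | artist
  3   | bird | tea | Delta | teacher
  4   | cat | coffee | Alpha | engineer
  5   | dog | milk | Epsilon | lawyer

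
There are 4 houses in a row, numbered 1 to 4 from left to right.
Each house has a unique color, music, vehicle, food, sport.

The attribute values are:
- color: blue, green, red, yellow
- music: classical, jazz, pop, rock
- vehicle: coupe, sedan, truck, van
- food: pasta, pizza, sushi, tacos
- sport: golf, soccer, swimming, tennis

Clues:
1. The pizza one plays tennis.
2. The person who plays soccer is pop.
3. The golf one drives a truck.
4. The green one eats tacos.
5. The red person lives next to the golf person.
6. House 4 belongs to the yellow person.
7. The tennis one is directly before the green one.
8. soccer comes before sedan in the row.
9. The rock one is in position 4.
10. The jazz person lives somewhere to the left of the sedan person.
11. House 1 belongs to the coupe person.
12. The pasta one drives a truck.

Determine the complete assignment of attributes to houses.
Solution:

House | Color | Music | Vehicle | Food | Sport
----------------------------------------------
  1   | blue | jazz | coupe | pizza | tennis
  2   | green | pop | van | tacos | soccer
  3   | red | classical | sedan | sushi | swimming
  4   | yellow | rock | truck | pasta | golf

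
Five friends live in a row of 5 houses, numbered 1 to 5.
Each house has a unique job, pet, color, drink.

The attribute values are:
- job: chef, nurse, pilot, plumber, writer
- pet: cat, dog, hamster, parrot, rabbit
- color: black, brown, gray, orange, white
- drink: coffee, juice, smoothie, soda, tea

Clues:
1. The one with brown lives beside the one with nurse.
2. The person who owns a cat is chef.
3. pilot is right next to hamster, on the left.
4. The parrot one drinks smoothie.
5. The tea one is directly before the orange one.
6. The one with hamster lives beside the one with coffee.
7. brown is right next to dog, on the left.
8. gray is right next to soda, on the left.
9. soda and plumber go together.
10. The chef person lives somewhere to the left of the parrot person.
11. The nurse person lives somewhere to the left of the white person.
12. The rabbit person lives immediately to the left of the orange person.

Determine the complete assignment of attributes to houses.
Solution:

House | Job | Pet | Color | Drink
---------------------------------
  1   | pilot | rabbit | gray | tea
  2   | plumber | hamster | orange | soda
  3   | chef | cat | brown | coffee
  4   | nurse | dog | black | juice
  5   | writer | parrot | white | smoothie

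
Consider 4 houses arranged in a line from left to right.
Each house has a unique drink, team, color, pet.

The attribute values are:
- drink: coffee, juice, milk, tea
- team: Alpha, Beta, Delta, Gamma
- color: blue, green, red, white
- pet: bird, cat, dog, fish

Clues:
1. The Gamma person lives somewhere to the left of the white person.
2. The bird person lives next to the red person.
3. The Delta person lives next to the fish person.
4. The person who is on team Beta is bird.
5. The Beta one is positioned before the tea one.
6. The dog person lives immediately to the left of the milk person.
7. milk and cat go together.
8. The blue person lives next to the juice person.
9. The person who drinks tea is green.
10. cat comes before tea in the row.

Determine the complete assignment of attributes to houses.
Solution:

House | Drink | Team | Color | Pet
----------------------------------
  1   | coffee | Beta | blue | bird
  2   | juice | Gamma | red | dog
  3   | milk | Delta | white | cat
  4   | tea | Alpha | green | fish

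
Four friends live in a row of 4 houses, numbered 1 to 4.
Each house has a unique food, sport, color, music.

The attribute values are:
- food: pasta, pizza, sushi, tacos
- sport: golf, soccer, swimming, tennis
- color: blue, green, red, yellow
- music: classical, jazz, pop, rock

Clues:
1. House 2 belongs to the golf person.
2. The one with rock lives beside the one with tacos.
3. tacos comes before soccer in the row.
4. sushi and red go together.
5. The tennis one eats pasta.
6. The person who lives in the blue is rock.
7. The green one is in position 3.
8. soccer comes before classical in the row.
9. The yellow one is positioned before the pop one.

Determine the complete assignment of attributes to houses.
Solution:

House | Food | Sport | Color | Music
------------------------------------
  1   | pasta | tennis | blue | rock
  2   | tacos | golf | yellow | jazz
  3   | pizza | soccer | green | pop
  4   | sushi | swimming | red | classical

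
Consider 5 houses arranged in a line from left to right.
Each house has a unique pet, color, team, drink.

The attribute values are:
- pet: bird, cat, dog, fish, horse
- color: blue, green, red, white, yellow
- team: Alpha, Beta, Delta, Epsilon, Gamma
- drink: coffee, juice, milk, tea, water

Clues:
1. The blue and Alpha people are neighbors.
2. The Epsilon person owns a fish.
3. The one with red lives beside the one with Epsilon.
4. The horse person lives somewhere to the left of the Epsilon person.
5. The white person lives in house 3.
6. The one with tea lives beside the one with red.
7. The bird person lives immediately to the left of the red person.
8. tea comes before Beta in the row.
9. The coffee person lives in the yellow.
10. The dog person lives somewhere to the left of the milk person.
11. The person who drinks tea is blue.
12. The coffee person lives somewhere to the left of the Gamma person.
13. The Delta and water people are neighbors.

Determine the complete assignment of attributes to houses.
Solution:

House | Pet | Color | Team | Drink
----------------------------------
  1   | bird | blue | Delta | tea
  2   | horse | red | Alpha | water
  3   | fish | white | Epsilon | juice
  4   | dog | yellow | Beta | coffee
  5   | cat | green | Gamma | milk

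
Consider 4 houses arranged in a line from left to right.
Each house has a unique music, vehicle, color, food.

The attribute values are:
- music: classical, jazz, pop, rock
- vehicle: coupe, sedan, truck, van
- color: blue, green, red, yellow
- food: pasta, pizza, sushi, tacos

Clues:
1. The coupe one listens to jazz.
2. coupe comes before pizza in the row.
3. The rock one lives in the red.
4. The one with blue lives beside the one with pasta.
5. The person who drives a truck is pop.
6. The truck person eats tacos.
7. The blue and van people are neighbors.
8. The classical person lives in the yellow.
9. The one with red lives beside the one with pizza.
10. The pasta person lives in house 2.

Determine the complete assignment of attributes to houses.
Solution:

House | Music | Vehicle | Color | Food
--------------------------------------
  1   | jazz | coupe | blue | sushi
  2   | rock | van | red | pasta
  3   | classical | sedan | yellow | pizza
  4   | pop | truck | green | tacos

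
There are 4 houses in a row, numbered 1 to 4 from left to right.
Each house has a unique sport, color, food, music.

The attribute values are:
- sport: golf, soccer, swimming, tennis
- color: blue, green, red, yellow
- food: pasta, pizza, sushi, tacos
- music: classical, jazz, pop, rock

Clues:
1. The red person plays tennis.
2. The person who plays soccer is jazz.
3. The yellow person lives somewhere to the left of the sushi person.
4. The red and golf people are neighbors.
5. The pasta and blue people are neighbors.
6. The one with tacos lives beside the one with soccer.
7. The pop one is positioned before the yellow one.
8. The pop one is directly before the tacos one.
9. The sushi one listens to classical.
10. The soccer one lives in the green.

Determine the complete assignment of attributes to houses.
Solution:

House | Sport | Color | Food | Music
------------------------------------
  1   | tennis | red | pizza | pop
  2   | golf | yellow | tacos | rock
  3   | soccer | green | pasta | jazz
  4   | swimming | blue | sushi | classical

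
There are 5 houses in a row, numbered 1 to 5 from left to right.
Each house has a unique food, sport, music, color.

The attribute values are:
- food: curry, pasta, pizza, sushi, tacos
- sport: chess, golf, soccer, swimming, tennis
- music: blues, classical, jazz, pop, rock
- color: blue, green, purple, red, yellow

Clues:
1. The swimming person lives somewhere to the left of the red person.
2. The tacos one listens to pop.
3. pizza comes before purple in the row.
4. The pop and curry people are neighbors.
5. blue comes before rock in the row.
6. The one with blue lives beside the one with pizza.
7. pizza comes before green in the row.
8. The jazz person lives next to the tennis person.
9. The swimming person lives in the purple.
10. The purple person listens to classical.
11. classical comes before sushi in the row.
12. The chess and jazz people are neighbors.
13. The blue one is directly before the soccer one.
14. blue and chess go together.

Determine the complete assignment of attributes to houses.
Solution:

House | Food | Sport | Music | Color
------------------------------------
  1   | pasta | chess | blues | blue
  2   | pizza | soccer | jazz | yellow
  3   | tacos | tennis | pop | green
  4   | curry | swimming | classical | purple
  5   | sushi | golf | rock | red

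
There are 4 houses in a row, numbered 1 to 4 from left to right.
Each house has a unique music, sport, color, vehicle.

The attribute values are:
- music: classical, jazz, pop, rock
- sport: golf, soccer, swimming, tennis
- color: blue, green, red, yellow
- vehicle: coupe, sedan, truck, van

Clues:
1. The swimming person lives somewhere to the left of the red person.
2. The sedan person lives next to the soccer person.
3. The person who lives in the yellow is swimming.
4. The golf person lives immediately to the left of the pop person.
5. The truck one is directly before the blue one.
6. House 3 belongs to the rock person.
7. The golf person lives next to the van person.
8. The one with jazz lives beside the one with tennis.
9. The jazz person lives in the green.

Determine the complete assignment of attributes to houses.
Solution:

House | Music | Sport | Color | Vehicle
---------------------------------------
  1   | jazz | golf | green | truck
  2   | pop | tennis | blue | van
  3   | rock | swimming | yellow | sedan
  4   | classical | soccer | red | coupe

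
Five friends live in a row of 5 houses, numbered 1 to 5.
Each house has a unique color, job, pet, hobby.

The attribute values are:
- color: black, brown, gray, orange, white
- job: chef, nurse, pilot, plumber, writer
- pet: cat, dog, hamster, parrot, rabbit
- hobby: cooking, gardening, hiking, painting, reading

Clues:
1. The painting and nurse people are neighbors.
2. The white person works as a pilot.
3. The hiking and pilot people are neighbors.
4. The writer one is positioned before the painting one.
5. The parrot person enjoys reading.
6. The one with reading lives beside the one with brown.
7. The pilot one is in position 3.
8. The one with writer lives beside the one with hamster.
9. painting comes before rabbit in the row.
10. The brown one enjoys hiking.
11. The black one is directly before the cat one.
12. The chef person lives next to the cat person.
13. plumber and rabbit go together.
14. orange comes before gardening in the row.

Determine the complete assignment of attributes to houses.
Solution:

House | Color | Job | Pet | Hobby
---------------------------------
  1   | black | chef | parrot | reading
  2   | brown | writer | cat | hiking
  3   | white | pilot | hamster | painting
  4   | orange | nurse | dog | cooking
  5   | gray | plumber | rabbit | gardening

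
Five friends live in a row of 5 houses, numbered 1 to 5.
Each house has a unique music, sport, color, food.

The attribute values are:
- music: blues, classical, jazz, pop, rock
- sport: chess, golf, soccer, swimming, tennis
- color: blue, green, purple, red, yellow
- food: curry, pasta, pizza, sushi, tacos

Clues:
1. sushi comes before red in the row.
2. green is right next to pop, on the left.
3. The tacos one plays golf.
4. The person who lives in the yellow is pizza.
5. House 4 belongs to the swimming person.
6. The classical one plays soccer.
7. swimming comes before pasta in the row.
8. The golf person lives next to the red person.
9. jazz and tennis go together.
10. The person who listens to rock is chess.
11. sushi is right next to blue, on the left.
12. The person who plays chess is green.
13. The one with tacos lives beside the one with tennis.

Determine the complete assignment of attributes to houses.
Solution:

House | Music | Sport | Color | Food
------------------------------------
  1   | rock | chess | green | sushi
  2   | pop | golf | blue | tacos
  3   | jazz | tennis | red | curry
  4   | blues | swimming | yellow | pizza
  5   | classical | soccer | purple | pasta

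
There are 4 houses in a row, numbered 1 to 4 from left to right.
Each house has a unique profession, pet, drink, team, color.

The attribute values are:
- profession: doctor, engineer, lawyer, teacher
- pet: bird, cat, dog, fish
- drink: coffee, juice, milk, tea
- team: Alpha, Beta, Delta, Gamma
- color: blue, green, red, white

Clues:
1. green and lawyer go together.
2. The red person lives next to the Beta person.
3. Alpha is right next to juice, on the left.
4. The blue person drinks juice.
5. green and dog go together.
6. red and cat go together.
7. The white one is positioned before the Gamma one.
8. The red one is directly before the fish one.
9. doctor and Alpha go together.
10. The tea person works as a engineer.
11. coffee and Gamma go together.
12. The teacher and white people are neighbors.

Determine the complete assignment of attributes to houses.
Solution:

House | Profession | Pet | Drink | Team | Color
-----------------------------------------------
  1   | doctor | cat | milk | Alpha | red
  2   | teacher | fish | juice | Beta | blue
  3   | engineer | bird | tea | Delta | white
  4   | lawyer | dog | coffee | Gamma | green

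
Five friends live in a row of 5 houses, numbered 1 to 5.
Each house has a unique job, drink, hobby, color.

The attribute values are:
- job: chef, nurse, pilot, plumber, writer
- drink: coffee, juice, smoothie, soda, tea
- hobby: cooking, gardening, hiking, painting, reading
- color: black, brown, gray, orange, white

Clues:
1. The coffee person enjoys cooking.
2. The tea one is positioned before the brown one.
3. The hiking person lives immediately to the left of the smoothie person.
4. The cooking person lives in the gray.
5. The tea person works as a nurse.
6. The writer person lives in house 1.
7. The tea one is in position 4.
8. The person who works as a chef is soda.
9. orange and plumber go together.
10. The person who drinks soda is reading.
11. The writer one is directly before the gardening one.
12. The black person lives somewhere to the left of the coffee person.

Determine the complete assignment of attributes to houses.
Solution:

House | Job | Drink | Hobby | Color
-----------------------------------
  1   | writer | juice | hiking | black
  2   | plumber | smoothie | gardening | orange
  3   | pilot | coffee | cooking | gray
  4   | nurse | tea | painting | white
  5   | chef | soda | reading | brown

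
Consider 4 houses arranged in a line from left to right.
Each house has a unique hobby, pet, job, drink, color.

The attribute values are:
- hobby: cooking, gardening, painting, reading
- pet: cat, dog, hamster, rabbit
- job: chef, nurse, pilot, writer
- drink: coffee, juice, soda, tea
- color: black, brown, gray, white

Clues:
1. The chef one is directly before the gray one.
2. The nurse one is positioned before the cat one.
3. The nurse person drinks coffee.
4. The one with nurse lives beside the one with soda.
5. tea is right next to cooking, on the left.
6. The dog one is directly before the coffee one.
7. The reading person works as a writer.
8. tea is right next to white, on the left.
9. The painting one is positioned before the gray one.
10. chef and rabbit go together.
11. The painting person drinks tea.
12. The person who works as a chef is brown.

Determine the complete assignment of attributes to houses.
Solution:

House | Hobby | Pet | Job | Drink | Color
-----------------------------------------
  1   | painting | dog | pilot | tea | black
  2   | cooking | hamster | nurse | coffee | white
  3   | gardening | rabbit | chef | soda | brown
  4   | reading | cat | writer | juice | gray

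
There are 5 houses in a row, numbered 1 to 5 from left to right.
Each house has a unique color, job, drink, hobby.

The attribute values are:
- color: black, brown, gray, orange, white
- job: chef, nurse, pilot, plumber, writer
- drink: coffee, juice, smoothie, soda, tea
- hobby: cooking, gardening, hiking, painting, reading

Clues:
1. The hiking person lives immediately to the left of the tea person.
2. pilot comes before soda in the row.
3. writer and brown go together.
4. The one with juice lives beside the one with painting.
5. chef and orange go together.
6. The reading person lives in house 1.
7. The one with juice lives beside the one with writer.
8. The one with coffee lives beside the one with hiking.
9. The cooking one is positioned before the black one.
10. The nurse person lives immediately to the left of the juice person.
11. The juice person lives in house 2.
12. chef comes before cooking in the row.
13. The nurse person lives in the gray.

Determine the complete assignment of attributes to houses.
Solution:

House | Color | Job | Drink | Hobby
-----------------------------------
  1   | gray | nurse | coffee | reading
  2   | orange | chef | juice | hiking
  3   | brown | writer | tea | painting
  4   | white | pilot | smoothie | cooking
  5   | black | plumber | soda | gardening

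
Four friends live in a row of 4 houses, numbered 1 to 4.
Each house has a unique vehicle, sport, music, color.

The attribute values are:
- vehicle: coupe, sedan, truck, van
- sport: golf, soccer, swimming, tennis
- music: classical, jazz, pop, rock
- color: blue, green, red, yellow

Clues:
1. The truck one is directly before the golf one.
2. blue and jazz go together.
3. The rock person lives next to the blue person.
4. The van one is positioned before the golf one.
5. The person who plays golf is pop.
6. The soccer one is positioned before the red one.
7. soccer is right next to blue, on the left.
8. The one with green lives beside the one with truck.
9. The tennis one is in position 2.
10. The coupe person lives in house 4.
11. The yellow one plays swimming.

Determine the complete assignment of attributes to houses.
Solution:

House | Vehicle | Sport | Music | Color
---------------------------------------
  1   | van | soccer | rock | green
  2   | truck | tennis | jazz | blue
  3   | sedan | golf | pop | red
  4   | coupe | swimming | classical | yellow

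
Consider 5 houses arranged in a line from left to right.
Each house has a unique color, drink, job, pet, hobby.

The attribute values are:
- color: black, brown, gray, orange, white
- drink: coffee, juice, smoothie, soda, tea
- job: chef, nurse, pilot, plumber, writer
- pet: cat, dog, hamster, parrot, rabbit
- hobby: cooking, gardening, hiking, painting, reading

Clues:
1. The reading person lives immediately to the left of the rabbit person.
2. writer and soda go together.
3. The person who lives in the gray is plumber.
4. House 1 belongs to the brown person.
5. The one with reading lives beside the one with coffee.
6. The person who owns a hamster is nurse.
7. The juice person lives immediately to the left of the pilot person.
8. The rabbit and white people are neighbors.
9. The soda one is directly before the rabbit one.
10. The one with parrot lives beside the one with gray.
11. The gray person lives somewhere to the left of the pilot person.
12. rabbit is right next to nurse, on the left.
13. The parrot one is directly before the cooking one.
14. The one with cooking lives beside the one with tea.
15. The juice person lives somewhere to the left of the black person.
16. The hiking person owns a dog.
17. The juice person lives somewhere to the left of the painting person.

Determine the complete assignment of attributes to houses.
Solution:

House | Color | Drink | Job | Pet | Hobby
-----------------------------------------
  1   | brown | soda | writer | parrot | reading
  2   | gray | coffee | plumber | rabbit | cooking
  3   | white | tea | nurse | hamster | gardening
  4   | orange | juice | chef | dog | hiking
  5   | black | smoothie | pilot | cat | painting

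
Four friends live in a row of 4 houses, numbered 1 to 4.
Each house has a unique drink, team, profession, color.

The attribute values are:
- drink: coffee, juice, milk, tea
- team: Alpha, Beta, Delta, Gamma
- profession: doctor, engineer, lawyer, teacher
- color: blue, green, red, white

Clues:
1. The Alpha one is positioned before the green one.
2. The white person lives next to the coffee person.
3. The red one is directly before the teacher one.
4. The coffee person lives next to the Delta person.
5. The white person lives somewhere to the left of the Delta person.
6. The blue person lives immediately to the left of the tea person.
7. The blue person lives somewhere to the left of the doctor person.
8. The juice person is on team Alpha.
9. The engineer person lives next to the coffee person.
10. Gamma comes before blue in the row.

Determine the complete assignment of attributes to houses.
Solution:

House | Drink | Team | Profession | Color
-----------------------------------------
  1   | juice | Alpha | engineer | white
  2   | coffee | Gamma | lawyer | red
  3   | milk | Delta | teacher | blue
  4   | tea | Beta | doctor | green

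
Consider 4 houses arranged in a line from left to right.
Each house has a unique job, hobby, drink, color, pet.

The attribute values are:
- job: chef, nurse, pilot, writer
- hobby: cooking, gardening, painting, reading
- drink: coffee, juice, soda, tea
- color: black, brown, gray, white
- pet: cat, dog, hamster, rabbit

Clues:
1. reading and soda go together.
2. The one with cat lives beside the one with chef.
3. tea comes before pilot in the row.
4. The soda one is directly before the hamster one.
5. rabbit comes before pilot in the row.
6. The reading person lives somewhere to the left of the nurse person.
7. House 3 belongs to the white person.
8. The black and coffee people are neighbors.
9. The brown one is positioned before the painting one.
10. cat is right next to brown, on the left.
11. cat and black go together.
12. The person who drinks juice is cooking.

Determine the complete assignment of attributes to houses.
Solution:

House | Job | Hobby | Drink | Color | Pet
-----------------------------------------
  1   | writer | reading | soda | black | cat
  2   | chef | gardening | coffee | brown | hamster
  3   | nurse | painting | tea | white | rabbit
  4   | pilot | cooking | juice | gray | dog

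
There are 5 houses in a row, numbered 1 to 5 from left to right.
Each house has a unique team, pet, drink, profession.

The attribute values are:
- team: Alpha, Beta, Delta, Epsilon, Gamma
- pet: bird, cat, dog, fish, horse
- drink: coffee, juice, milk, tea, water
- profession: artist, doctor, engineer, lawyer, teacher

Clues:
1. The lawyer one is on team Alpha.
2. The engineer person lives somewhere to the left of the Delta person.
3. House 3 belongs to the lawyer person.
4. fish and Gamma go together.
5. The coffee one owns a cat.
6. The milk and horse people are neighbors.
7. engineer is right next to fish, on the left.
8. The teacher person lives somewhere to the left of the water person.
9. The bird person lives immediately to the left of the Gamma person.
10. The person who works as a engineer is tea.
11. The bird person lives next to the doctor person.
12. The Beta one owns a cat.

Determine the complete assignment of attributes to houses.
Solution:

House | Team | Pet | Drink | Profession
---------------------------------------
  1   | Epsilon | bird | tea | engineer
  2   | Gamma | fish | milk | doctor
  3   | Alpha | horse | juice | lawyer
  4   | Beta | cat | coffee | teacher
  5   | Delta | dog | water | artist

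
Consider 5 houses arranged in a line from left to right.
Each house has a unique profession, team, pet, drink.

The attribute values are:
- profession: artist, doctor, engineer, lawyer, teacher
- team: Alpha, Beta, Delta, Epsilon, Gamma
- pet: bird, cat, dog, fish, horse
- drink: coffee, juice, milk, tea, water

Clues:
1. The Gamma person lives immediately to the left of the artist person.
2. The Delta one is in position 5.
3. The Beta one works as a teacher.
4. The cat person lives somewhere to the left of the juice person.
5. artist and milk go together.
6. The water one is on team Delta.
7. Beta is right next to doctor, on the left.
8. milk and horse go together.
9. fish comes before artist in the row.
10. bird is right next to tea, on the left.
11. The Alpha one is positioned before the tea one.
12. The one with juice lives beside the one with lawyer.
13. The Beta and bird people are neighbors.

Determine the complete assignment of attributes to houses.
Solution:

House | Profession | Team | Pet | Drink
---------------------------------------
  1   | teacher | Beta | cat | coffee
  2   | doctor | Alpha | bird | juice
  3   | lawyer | Gamma | fish | tea
  4   | artist | Epsilon | horse | milk
  5   | engineer | Delta | dog | water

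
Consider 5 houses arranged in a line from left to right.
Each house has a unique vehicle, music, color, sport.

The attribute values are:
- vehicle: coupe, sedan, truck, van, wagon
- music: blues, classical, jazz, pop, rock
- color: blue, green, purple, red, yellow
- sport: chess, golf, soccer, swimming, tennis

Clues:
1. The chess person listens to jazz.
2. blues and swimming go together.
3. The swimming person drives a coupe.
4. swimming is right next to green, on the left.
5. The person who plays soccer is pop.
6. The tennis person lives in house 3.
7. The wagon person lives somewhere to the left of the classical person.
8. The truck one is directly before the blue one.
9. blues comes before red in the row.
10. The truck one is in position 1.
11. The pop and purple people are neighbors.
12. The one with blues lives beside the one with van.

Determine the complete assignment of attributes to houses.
Solution:

House | Vehicle | Music | Color | Sport
---------------------------------------
  1   | truck | jazz | yellow | chess
  2   | coupe | blues | blue | swimming
  3   | van | rock | green | tennis
  4   | wagon | pop | red | soccer
  5   | sedan | classical | purple | golf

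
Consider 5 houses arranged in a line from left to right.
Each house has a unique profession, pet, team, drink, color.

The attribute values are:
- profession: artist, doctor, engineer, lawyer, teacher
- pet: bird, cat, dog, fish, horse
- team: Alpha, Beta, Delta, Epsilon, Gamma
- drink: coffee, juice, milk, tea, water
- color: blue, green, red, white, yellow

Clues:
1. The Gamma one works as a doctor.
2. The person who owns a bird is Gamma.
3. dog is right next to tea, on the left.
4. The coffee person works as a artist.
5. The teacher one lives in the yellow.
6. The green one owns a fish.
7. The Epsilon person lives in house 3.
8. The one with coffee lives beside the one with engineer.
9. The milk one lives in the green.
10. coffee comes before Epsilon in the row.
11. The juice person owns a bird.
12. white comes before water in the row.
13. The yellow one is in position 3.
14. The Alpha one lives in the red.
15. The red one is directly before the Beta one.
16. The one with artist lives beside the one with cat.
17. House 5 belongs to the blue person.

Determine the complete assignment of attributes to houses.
Solution:

House | Profession | Pet | Team | Drink | Color
-----------------------------------------------
  1   | artist | dog | Alpha | coffee | red
  2   | engineer | cat | Beta | tea | white
  3   | teacher | horse | Epsilon | water | yellow
  4   | lawyer | fish | Delta | milk | green
  5   | doctor | bird | Gamma | juice | blue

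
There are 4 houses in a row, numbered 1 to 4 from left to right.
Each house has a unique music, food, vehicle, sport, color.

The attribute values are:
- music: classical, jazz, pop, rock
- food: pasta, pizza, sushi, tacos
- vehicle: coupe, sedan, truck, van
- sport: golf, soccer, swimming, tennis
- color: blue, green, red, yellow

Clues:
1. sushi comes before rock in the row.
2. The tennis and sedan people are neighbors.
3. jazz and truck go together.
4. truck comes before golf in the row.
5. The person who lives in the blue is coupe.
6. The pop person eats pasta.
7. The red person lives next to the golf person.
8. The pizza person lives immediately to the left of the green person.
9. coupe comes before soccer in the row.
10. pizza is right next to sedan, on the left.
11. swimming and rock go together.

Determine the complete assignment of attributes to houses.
Solution:

House | Music | Food | Vehicle | Sport | Color
----------------------------------------------
  1   | jazz | pizza | truck | tennis | red
  2   | classical | sushi | sedan | golf | green
  3   | rock | tacos | coupe | swimming | blue
  4   | pop | pasta | van | soccer | yellow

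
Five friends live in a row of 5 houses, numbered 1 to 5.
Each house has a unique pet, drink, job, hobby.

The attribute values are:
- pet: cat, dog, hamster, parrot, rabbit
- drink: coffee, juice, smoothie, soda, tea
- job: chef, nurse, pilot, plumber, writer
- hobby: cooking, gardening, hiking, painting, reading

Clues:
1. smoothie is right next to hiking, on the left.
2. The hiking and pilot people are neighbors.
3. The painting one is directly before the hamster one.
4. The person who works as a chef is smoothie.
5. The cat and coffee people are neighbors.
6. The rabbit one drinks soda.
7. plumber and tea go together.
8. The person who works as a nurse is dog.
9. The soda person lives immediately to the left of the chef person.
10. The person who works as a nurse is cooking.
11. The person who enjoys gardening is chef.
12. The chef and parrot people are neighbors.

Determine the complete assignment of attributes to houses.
Solution:

House | Pet | Drink | Job | Hobby
---------------------------------
  1   | rabbit | soda | writer | painting
  2   | hamster | smoothie | chef | gardening
  3   | parrot | tea | plumber | hiking
  4   | cat | juice | pilot | reading
  5   | dog | coffee | nurse | cooking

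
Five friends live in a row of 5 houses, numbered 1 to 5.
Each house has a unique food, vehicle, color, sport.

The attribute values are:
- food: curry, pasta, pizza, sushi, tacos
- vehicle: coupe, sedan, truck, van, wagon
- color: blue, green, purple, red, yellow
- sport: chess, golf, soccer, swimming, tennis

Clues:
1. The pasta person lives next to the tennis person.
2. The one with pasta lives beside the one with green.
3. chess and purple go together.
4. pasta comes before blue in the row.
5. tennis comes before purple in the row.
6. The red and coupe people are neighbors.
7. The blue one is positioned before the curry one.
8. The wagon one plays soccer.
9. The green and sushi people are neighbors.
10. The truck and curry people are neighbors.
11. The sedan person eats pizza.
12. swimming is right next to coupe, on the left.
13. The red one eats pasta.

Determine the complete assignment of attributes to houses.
Solution:

House | Food | Vehicle | Color | Sport
--------------------------------------
  1   | pasta | van | red | swimming
  2   | tacos | coupe | green | tennis
  3   | sushi | truck | blue | golf
  4   | curry | wagon | yellow | soccer
  5   | pizza | sedan | purple | chess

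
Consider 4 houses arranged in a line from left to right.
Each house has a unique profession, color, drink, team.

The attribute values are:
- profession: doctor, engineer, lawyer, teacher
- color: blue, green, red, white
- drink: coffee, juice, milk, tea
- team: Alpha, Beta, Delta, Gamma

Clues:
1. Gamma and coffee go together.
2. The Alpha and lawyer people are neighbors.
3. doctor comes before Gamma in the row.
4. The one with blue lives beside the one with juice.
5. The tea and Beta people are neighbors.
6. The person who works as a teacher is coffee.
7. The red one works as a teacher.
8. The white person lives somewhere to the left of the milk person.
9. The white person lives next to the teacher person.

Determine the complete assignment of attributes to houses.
Solution:

House | Profession | Color | Drink | Team
-----------------------------------------
  1   | doctor | blue | tea | Alpha
  2   | lawyer | white | juice | Beta
  3   | teacher | red | coffee | Gamma
  4   | engineer | green | milk | Delta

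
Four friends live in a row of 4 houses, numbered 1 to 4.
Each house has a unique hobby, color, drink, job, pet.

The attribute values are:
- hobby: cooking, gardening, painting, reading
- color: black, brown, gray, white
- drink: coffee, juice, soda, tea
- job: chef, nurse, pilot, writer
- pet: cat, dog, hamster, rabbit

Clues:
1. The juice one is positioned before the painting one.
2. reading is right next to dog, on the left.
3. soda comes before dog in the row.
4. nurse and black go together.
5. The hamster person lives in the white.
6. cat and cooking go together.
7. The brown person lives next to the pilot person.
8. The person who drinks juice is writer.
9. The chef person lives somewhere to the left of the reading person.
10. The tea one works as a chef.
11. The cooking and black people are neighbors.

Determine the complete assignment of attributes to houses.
Solution:

House | Hobby | Color | Drink | Job | Pet
-----------------------------------------
  1   | cooking | gray | tea | chef | cat
  2   | reading | black | soda | nurse | rabbit
  3   | gardening | brown | juice | writer | dog
  4   | painting | white | coffee | pilot | hamster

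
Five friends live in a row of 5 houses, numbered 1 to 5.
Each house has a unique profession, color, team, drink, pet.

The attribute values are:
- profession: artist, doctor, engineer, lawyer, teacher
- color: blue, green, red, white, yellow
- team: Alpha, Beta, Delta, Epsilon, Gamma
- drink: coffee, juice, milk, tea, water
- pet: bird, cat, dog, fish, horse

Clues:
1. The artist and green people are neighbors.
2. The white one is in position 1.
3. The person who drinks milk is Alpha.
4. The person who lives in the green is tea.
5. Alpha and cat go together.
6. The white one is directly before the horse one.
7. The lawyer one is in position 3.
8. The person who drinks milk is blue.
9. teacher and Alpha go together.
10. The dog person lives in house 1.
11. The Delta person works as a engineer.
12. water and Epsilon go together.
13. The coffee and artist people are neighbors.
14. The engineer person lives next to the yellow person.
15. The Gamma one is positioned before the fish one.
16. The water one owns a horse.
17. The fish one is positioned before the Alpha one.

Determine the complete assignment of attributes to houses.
Solution:

House | Profession | Color | Team | Drink | Pet
-----------------------------------------------
  1   | engineer | white | Delta | coffee | dog
  2   | artist | yellow | Epsilon | water | horse
  3   | lawyer | green | Gamma | tea | bird
  4   | doctor | red | Beta | juice | fish
  5   | teacher | blue | Alpha | milk | cat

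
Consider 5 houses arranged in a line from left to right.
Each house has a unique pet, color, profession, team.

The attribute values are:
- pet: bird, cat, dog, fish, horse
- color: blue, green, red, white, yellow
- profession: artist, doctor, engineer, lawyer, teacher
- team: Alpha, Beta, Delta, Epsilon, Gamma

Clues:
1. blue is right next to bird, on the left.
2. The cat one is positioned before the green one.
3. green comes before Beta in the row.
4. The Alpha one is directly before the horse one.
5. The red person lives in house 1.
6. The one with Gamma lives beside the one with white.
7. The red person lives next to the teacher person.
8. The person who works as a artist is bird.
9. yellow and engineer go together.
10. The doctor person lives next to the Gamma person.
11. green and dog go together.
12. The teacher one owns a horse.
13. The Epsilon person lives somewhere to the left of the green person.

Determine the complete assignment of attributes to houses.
Solution:

House | Pet | Color | Profession | Team
---------------------------------------
  1   | cat | red | doctor | Alpha
  2   | horse | blue | teacher | Gamma
  3   | bird | white | artist | Epsilon
  4   | dog | green | lawyer | Delta
  5   | fish | yellow | engineer | Beta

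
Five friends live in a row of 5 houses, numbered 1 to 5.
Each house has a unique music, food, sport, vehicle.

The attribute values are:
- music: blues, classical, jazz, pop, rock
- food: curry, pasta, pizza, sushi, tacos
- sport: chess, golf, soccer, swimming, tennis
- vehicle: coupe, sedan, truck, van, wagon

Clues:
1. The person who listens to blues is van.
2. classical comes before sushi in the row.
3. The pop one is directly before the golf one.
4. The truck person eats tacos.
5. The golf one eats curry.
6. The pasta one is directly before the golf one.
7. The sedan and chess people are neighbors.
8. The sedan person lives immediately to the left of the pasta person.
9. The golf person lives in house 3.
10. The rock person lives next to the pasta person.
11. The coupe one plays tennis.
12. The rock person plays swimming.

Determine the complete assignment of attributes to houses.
Solution:

House | Music | Food | Sport | Vehicle
--------------------------------------
  1   | rock | pizza | swimming | sedan
  2   | pop | pasta | chess | wagon
  3   | blues | curry | golf | van
  4   | classical | tacos | soccer | truck
  5   | jazz | sushi | tennis | coupe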